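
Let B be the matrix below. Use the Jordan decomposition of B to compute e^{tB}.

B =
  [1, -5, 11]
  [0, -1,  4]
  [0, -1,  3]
e^{tB} =
  [exp(t), -t^2*exp(t)/2 - 5*t*exp(t), t^2*exp(t) + 11*t*exp(t)]
  [0, -2*t*exp(t) + exp(t), 4*t*exp(t)]
  [0, -t*exp(t), 2*t*exp(t) + exp(t)]

Strategy: write B = P · J · P⁻¹ where J is a Jordan canonical form, so e^{tB} = P · e^{tJ} · P⁻¹, and e^{tJ} can be computed block-by-block.

B has Jordan form
J =
  [1, 1, 0]
  [0, 1, 1]
  [0, 0, 1]
(up to reordering of blocks).

Per-block formulas:
  For a 3×3 Jordan block J_3(1): exp(t · J_3(1)) = e^(1t)·(I + t·N + (t^2/2)·N^2), where N is the 3×3 nilpotent shift.

After assembling e^{tJ} and conjugating by P, we get:

e^{tB} =
  [exp(t), -t^2*exp(t)/2 - 5*t*exp(t), t^2*exp(t) + 11*t*exp(t)]
  [0, -2*t*exp(t) + exp(t), 4*t*exp(t)]
  [0, -t*exp(t), 2*t*exp(t) + exp(t)]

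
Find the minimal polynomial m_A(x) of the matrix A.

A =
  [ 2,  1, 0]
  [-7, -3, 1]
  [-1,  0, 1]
x^3

The characteristic polynomial is χ_A(x) = x^3, so the eigenvalues are known. The minimal polynomial is
  m_A(x) = Π_λ (x − λ)^{k_λ}
where k_λ is the size of the *largest* Jordan block for λ (equivalently, the smallest k with (A − λI)^k v = 0 for every generalised eigenvector v of λ).

  λ = 0: largest Jordan block has size 3, contributing (x − 0)^3

So m_A(x) = x^3 = x^3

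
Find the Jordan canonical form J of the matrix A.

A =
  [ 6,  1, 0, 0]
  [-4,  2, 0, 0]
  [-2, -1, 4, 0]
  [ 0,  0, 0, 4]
J_2(4) ⊕ J_1(4) ⊕ J_1(4)

The characteristic polynomial is
  det(x·I − A) = x^4 - 16*x^3 + 96*x^2 - 256*x + 256 = (x - 4)^4

Eigenvalues and multiplicities (the geometric multiplicity of λ is n − rank(A − λI), which equals the number of Jordan blocks for λ):
  λ = 4: algebraic multiplicity = 4, geometric multiplicity = 3

Determining the block sizes for each eigenvalue:
  λ = 4: 3 blocks summing to 4 forces exactly one block of size 2 and the rest size 1 → block sizes [2, 1, 1]

Assembling the blocks gives a Jordan form
J =
  [4, 1, 0, 0]
  [0, 4, 0, 0]
  [0, 0, 4, 0]
  [0, 0, 0, 4]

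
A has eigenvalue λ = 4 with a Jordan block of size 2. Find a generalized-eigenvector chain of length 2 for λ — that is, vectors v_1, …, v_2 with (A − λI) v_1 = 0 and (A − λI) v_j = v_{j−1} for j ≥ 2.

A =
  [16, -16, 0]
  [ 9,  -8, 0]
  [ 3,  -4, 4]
A Jordan chain for λ = 4 of length 2:
v_1 = (12, 9, 3)ᵀ
v_2 = (1, 0, 0)ᵀ

Let N = A − (4)·I. We want v_2 with N^2 v_2 = 0 but N^1 v_2 ≠ 0; then v_{j-1} := N · v_j for j = 2, …, 2.

Pick v_2 = (1, 0, 0)ᵀ.
Then v_1 = N · v_2 = (12, 9, 3)ᵀ.

Sanity check: (A − (4)·I) v_1 = (0, 0, 0)ᵀ = 0. ✓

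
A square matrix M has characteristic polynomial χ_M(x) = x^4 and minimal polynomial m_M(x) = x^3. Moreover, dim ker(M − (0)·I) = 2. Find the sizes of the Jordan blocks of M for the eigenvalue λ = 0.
Block sizes for λ = 0: [3, 1]

Step 1 — from the characteristic polynomial, algebraic multiplicity of λ = 0 is 4. From dim ker(M − (0)·I) = 2, there are exactly 2 Jordan blocks for λ = 0.
Step 2 — from the minimal polynomial, the factor (x − 0)^3 tells us the largest block for λ = 0 has size 3.
Step 3 — with total size 4, 2 blocks, and largest block 3, the block sizes (in nonincreasing order) are [3, 1].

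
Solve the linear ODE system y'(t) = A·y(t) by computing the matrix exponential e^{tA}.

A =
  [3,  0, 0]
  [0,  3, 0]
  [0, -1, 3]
e^{tA} =
  [exp(3*t), 0, 0]
  [0, exp(3*t), 0]
  [0, -t*exp(3*t), exp(3*t)]

Strategy: write A = P · J · P⁻¹ where J is a Jordan canonical form, so e^{tA} = P · e^{tJ} · P⁻¹, and e^{tJ} can be computed block-by-block.

A has Jordan form
J =
  [3, 1, 0]
  [0, 3, 0]
  [0, 0, 3]
(up to reordering of blocks).

Per-block formulas:
  For a 2×2 Jordan block J_2(3): exp(t · J_2(3)) = e^(3t)·(I + t·N), where N is the 2×2 nilpotent shift.
  For a 1×1 block at λ = 3: exp(t · [3]) = [e^(3t)].

After assembling e^{tJ} and conjugating by P, we get:

e^{tA} =
  [exp(3*t), 0, 0]
  [0, exp(3*t), 0]
  [0, -t*exp(3*t), exp(3*t)]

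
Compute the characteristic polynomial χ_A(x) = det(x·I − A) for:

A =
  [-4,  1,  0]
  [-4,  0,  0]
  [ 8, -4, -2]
x^3 + 6*x^2 + 12*x + 8

Expanding det(x·I − A) (e.g. by cofactor expansion or by noting that A is similar to its Jordan form J, which has the same characteristic polynomial as A) gives
  χ_A(x) = x^3 + 6*x^2 + 12*x + 8
which factors as (x + 2)^3. The eigenvalues (with algebraic multiplicities) are λ = -2 with multiplicity 3.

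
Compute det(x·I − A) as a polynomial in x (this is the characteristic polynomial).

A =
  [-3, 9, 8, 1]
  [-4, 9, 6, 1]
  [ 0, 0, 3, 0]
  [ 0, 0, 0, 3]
x^4 - 12*x^3 + 54*x^2 - 108*x + 81

Expanding det(x·I − A) (e.g. by cofactor expansion or by noting that A is similar to its Jordan form J, which has the same characteristic polynomial as A) gives
  χ_A(x) = x^4 - 12*x^3 + 54*x^2 - 108*x + 81
which factors as (x - 3)^4. The eigenvalues (with algebraic multiplicities) are λ = 3 with multiplicity 4.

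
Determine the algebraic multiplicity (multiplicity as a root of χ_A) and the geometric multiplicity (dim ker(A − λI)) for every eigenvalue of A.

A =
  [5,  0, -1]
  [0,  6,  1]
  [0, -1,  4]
λ = 5: alg = 3, geom = 1

Step 1 — factor the characteristic polynomial to read off the algebraic multiplicities:
  χ_A(x) = (x - 5)^3

Step 2 — compute geometric multiplicities via the rank-nullity identity g(λ) = n − rank(A − λI):
  rank(A − (5)·I) = 2, so dim ker(A − (5)·I) = n − 2 = 1

Summary:
  λ = 5: algebraic multiplicity = 3, geometric multiplicity = 1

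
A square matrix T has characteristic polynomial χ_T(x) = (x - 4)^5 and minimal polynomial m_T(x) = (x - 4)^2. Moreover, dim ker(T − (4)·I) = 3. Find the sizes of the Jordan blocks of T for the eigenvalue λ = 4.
Block sizes for λ = 4: [2, 2, 1]

Step 1 — from the characteristic polynomial, algebraic multiplicity of λ = 4 is 5. From dim ker(T − (4)·I) = 3, there are exactly 3 Jordan blocks for λ = 4.
Step 2 — from the minimal polynomial, the factor (x − 4)^2 tells us the largest block for λ = 4 has size 2.
Step 3 — with total size 5, 3 blocks, and largest block 2, the block sizes (in nonincreasing order) are [2, 2, 1].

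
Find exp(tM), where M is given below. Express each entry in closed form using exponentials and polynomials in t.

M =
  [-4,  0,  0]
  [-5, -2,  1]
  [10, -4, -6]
e^{tM} =
  [exp(-4*t), 0, 0]
  [-5*t*exp(-4*t), 2*t*exp(-4*t) + exp(-4*t), t*exp(-4*t)]
  [10*t*exp(-4*t), -4*t*exp(-4*t), -2*t*exp(-4*t) + exp(-4*t)]

Strategy: write M = P · J · P⁻¹ where J is a Jordan canonical form, so e^{tM} = P · e^{tJ} · P⁻¹, and e^{tJ} can be computed block-by-block.

M has Jordan form
J =
  [-4,  1,  0]
  [ 0, -4,  0]
  [ 0,  0, -4]
(up to reordering of blocks).

Per-block formulas:
  For a 1×1 block at λ = -4: exp(t · [-4]) = [e^(-4t)].
  For a 2×2 Jordan block J_2(-4): exp(t · J_2(-4)) = e^(-4t)·(I + t·N), where N is the 2×2 nilpotent shift.

After assembling e^{tJ} and conjugating by P, we get:

e^{tM} =
  [exp(-4*t), 0, 0]
  [-5*t*exp(-4*t), 2*t*exp(-4*t) + exp(-4*t), t*exp(-4*t)]
  [10*t*exp(-4*t), -4*t*exp(-4*t), -2*t*exp(-4*t) + exp(-4*t)]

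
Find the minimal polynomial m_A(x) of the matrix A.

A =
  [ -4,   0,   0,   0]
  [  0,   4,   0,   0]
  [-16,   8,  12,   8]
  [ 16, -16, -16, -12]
x^2 - 16

The characteristic polynomial is χ_A(x) = (x - 4)^2*(x + 4)^2, so the eigenvalues are known. The minimal polynomial is
  m_A(x) = Π_λ (x − λ)^{k_λ}
where k_λ is the size of the *largest* Jordan block for λ (equivalently, the smallest k with (A − λI)^k v = 0 for every generalised eigenvector v of λ).

  λ = -4: largest Jordan block has size 1, contributing (x + 4)
  λ = 4: largest Jordan block has size 1, contributing (x − 4)

So m_A(x) = (x - 4)*(x + 4) = x^2 - 16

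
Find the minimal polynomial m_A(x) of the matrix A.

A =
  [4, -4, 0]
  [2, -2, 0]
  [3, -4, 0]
x^3 - 2*x^2

The characteristic polynomial is χ_A(x) = x^2*(x - 2), so the eigenvalues are known. The minimal polynomial is
  m_A(x) = Π_λ (x − λ)^{k_λ}
where k_λ is the size of the *largest* Jordan block for λ (equivalently, the smallest k with (A − λI)^k v = 0 for every generalised eigenvector v of λ).

  λ = 0: largest Jordan block has size 2, contributing (x − 0)^2
  λ = 2: largest Jordan block has size 1, contributing (x − 2)

So m_A(x) = x^2*(x - 2) = x^3 - 2*x^2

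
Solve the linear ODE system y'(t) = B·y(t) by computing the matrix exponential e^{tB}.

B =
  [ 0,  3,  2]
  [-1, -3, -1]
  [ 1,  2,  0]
e^{tB} =
  [t*exp(-t) + exp(-t), t^2*exp(-t)/2 + 3*t*exp(-t), t^2*exp(-t)/2 + 2*t*exp(-t)]
  [-t*exp(-t), -t^2*exp(-t)/2 - 2*t*exp(-t) + exp(-t), -t^2*exp(-t)/2 - t*exp(-t)]
  [t*exp(-t), t^2*exp(-t)/2 + 2*t*exp(-t), t^2*exp(-t)/2 + t*exp(-t) + exp(-t)]

Strategy: write B = P · J · P⁻¹ where J is a Jordan canonical form, so e^{tB} = P · e^{tJ} · P⁻¹, and e^{tJ} can be computed block-by-block.

B has Jordan form
J =
  [-1,  1,  0]
  [ 0, -1,  1]
  [ 0,  0, -1]
(up to reordering of blocks).

Per-block formulas:
  For a 3×3 Jordan block J_3(-1): exp(t · J_3(-1)) = e^(-1t)·(I + t·N + (t^2/2)·N^2), where N is the 3×3 nilpotent shift.

After assembling e^{tJ} and conjugating by P, we get:

e^{tB} =
  [t*exp(-t) + exp(-t), t^2*exp(-t)/2 + 3*t*exp(-t), t^2*exp(-t)/2 + 2*t*exp(-t)]
  [-t*exp(-t), -t^2*exp(-t)/2 - 2*t*exp(-t) + exp(-t), -t^2*exp(-t)/2 - t*exp(-t)]
  [t*exp(-t), t^2*exp(-t)/2 + 2*t*exp(-t), t^2*exp(-t)/2 + t*exp(-t) + exp(-t)]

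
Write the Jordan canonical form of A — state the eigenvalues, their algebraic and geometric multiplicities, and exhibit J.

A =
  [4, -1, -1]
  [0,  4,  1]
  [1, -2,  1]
J_3(3)

The characteristic polynomial is
  det(x·I − A) = x^3 - 9*x^2 + 27*x - 27 = (x - 3)^3

Eigenvalues and multiplicities (the geometric multiplicity of λ is n − rank(A − λI), which equals the number of Jordan blocks for λ):
  λ = 3: algebraic multiplicity = 3, geometric multiplicity = 1

Determining the block sizes for each eigenvalue:
  λ = 3: one block (gm = 1), so the single block has size am = 3 → block sizes [3]

Assembling the blocks gives a Jordan form
J =
  [3, 1, 0]
  [0, 3, 1]
  [0, 0, 3]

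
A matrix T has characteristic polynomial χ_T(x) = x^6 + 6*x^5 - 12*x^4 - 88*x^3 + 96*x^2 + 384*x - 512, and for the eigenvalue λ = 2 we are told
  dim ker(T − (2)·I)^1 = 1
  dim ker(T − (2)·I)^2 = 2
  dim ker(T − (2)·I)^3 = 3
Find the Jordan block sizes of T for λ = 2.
Block sizes for λ = 2: [3]

From the dimensions of kernels of powers, the number of Jordan blocks of size at least j is d_j − d_{j−1} where d_j = dim ker(N^j) (with d_0 = 0). Computing the differences gives [1, 1, 1].
The number of blocks of size exactly k is (#blocks of size ≥ k) − (#blocks of size ≥ k + 1), so the partition is: 1 block(s) of size 3.
In nonincreasing order the block sizes are [3].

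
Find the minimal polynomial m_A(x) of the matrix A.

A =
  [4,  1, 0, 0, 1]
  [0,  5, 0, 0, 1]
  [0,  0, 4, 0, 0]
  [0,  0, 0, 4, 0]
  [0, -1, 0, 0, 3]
x^2 - 8*x + 16

The characteristic polynomial is χ_A(x) = (x - 4)^5, so the eigenvalues are known. The minimal polynomial is
  m_A(x) = Π_λ (x − λ)^{k_λ}
where k_λ is the size of the *largest* Jordan block for λ (equivalently, the smallest k with (A − λI)^k v = 0 for every generalised eigenvector v of λ).

  λ = 4: largest Jordan block has size 2, contributing (x − 4)^2

So m_A(x) = (x - 4)^2 = x^2 - 8*x + 16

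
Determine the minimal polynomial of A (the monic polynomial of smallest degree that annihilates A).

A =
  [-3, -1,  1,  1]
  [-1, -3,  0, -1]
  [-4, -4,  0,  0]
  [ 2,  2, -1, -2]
x^2 + 4*x + 4

The characteristic polynomial is χ_A(x) = (x + 2)^4, so the eigenvalues are known. The minimal polynomial is
  m_A(x) = Π_λ (x − λ)^{k_λ}
where k_λ is the size of the *largest* Jordan block for λ (equivalently, the smallest k with (A − λI)^k v = 0 for every generalised eigenvector v of λ).

  λ = -2: largest Jordan block has size 2, contributing (x + 2)^2

So m_A(x) = (x + 2)^2 = x^2 + 4*x + 4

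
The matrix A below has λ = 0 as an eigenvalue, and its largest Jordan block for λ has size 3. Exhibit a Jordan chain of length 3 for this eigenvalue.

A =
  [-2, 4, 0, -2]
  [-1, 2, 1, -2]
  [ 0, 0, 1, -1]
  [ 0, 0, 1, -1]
A Jordan chain for λ = 0 of length 3:
v_1 = (2, 1, 0, 0)ᵀ
v_2 = (0, 1, 1, 1)ᵀ
v_3 = (0, 0, 1, 0)ᵀ

Let N = A − (0)·I. We want v_3 with N^3 v_3 = 0 but N^2 v_3 ≠ 0; then v_{j-1} := N · v_j for j = 3, …, 2.

Pick v_3 = (0, 0, 1, 0)ᵀ.
Then v_2 = N · v_3 = (0, 1, 1, 1)ᵀ.
Then v_1 = N · v_2 = (2, 1, 0, 0)ᵀ.

Sanity check: (A − (0)·I) v_1 = (0, 0, 0, 0)ᵀ = 0. ✓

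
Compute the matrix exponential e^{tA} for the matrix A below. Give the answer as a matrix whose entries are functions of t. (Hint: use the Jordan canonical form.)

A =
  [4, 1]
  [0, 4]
e^{tA} =
  [exp(4*t), t*exp(4*t)]
  [0, exp(4*t)]

Strategy: write A = P · J · P⁻¹ where J is a Jordan canonical form, so e^{tA} = P · e^{tJ} · P⁻¹, and e^{tJ} can be computed block-by-block.

A has Jordan form
J =
  [4, 1]
  [0, 4]
(up to reordering of blocks).

Per-block formulas:
  For a 2×2 Jordan block J_2(4): exp(t · J_2(4)) = e^(4t)·(I + t·N), where N is the 2×2 nilpotent shift.

After assembling e^{tJ} and conjugating by P, we get:

e^{tA} =
  [exp(4*t), t*exp(4*t)]
  [0, exp(4*t)]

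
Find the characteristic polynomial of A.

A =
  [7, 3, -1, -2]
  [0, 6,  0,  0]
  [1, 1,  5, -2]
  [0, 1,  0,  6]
x^4 - 24*x^3 + 216*x^2 - 864*x + 1296

Expanding det(x·I − A) (e.g. by cofactor expansion or by noting that A is similar to its Jordan form J, which has the same characteristic polynomial as A) gives
  χ_A(x) = x^4 - 24*x^3 + 216*x^2 - 864*x + 1296
which factors as (x - 6)^4. The eigenvalues (with algebraic multiplicities) are λ = 6 with multiplicity 4.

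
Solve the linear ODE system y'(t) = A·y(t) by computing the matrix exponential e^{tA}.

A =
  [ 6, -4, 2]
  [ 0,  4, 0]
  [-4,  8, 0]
e^{tA} =
  [2*exp(4*t) - exp(2*t), -2*exp(4*t) + 2*exp(2*t), exp(4*t) - exp(2*t)]
  [0, exp(4*t), 0]
  [-2*exp(4*t) + 2*exp(2*t), 4*exp(4*t) - 4*exp(2*t), -exp(4*t) + 2*exp(2*t)]

Strategy: write A = P · J · P⁻¹ where J is a Jordan canonical form, so e^{tA} = P · e^{tJ} · P⁻¹, and e^{tJ} can be computed block-by-block.

A has Jordan form
J =
  [2, 0, 0]
  [0, 4, 0]
  [0, 0, 4]
(up to reordering of blocks).

Per-block formulas:
  For a 1×1 block at λ = 4: exp(t · [4]) = [e^(4t)].
  For a 1×1 block at λ = 2: exp(t · [2]) = [e^(2t)].

After assembling e^{tJ} and conjugating by P, we get:

e^{tA} =
  [2*exp(4*t) - exp(2*t), -2*exp(4*t) + 2*exp(2*t), exp(4*t) - exp(2*t)]
  [0, exp(4*t), 0]
  [-2*exp(4*t) + 2*exp(2*t), 4*exp(4*t) - 4*exp(2*t), -exp(4*t) + 2*exp(2*t)]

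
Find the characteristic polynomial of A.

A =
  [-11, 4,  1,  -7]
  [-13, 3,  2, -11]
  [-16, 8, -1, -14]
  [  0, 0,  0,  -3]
x^4 + 12*x^3 + 54*x^2 + 108*x + 81

Expanding det(x·I − A) (e.g. by cofactor expansion or by noting that A is similar to its Jordan form J, which has the same characteristic polynomial as A) gives
  χ_A(x) = x^4 + 12*x^3 + 54*x^2 + 108*x + 81
which factors as (x + 3)^4. The eigenvalues (with algebraic multiplicities) are λ = -3 with multiplicity 4.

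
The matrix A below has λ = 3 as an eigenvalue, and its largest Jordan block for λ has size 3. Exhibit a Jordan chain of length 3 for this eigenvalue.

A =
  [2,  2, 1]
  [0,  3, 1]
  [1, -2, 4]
A Jordan chain for λ = 3 of length 3:
v_1 = (2, 1, 0)ᵀ
v_2 = (-1, 0, 1)ᵀ
v_3 = (1, 0, 0)ᵀ

Let N = A − (3)·I. We want v_3 with N^3 v_3 = 0 but N^2 v_3 ≠ 0; then v_{j-1} := N · v_j for j = 3, …, 2.

Pick v_3 = (1, 0, 0)ᵀ.
Then v_2 = N · v_3 = (-1, 0, 1)ᵀ.
Then v_1 = N · v_2 = (2, 1, 0)ᵀ.

Sanity check: (A − (3)·I) v_1 = (0, 0, 0)ᵀ = 0. ✓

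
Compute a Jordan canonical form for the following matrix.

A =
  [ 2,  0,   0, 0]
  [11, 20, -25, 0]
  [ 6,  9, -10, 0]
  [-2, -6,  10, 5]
J_1(2) ⊕ J_2(5) ⊕ J_1(5)

The characteristic polynomial is
  det(x·I − A) = x^4 - 17*x^3 + 105*x^2 - 275*x + 250 = (x - 5)^3*(x - 2)

Eigenvalues and multiplicities (the geometric multiplicity of λ is n − rank(A − λI), which equals the number of Jordan blocks for λ):
  λ = 2: algebraic multiplicity = 1, geometric multiplicity = 1
  λ = 5: algebraic multiplicity = 3, geometric multiplicity = 2

Determining the block sizes for each eigenvalue:
  λ = 2: one block (gm = 1), so the single block has size am = 1 → block sizes [1]
  λ = 5: 2 blocks summing to 3 forces exactly one block of size 2 and the rest size 1 → block sizes [2, 1]

Assembling the blocks gives a Jordan form
J =
  [2, 0, 0, 0]
  [0, 5, 1, 0]
  [0, 0, 5, 0]
  [0, 0, 0, 5]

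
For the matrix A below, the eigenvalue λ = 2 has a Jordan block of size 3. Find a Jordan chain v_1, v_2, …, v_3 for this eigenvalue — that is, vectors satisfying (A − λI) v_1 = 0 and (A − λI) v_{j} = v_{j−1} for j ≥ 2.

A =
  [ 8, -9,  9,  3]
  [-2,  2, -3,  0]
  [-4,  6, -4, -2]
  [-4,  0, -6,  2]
A Jordan chain for λ = 2 of length 3:
v_1 = (6, 0, -4, 0)ᵀ
v_2 = (6, -2, -4, -4)ᵀ
v_3 = (1, 0, 0, 0)ᵀ

Let N = A − (2)·I. We want v_3 with N^3 v_3 = 0 but N^2 v_3 ≠ 0; then v_{j-1} := N · v_j for j = 3, …, 2.

Pick v_3 = (1, 0, 0, 0)ᵀ.
Then v_2 = N · v_3 = (6, -2, -4, -4)ᵀ.
Then v_1 = N · v_2 = (6, 0, -4, 0)ᵀ.

Sanity check: (A − (2)·I) v_1 = (0, 0, 0, 0)ᵀ = 0. ✓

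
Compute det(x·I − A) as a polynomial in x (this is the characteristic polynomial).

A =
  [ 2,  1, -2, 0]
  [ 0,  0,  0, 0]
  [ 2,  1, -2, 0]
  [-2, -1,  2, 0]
x^4

Expanding det(x·I − A) (e.g. by cofactor expansion or by noting that A is similar to its Jordan form J, which has the same characteristic polynomial as A) gives
  χ_A(x) = x^4
which factors as x^4. The eigenvalues (with algebraic multiplicities) are λ = 0 with multiplicity 4.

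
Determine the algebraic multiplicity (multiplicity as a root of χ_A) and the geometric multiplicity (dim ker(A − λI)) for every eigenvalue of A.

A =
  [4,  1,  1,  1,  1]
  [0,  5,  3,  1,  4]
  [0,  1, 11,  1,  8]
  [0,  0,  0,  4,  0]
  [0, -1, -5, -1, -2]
λ = 4: alg = 4, geom = 2; λ = 6: alg = 1, geom = 1

Step 1 — factor the characteristic polynomial to read off the algebraic multiplicities:
  χ_A(x) = (x - 6)*(x - 4)^4

Step 2 — compute geometric multiplicities via the rank-nullity identity g(λ) = n − rank(A − λI):
  rank(A − (4)·I) = 3, so dim ker(A − (4)·I) = n − 3 = 2
  rank(A − (6)·I) = 4, so dim ker(A − (6)·I) = n − 4 = 1

Summary:
  λ = 4: algebraic multiplicity = 4, geometric multiplicity = 2
  λ = 6: algebraic multiplicity = 1, geometric multiplicity = 1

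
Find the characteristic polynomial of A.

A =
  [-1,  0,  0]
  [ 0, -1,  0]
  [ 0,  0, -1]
x^3 + 3*x^2 + 3*x + 1

Expanding det(x·I − A) (e.g. by cofactor expansion or by noting that A is similar to its Jordan form J, which has the same characteristic polynomial as A) gives
  χ_A(x) = x^3 + 3*x^2 + 3*x + 1
which factors as (x + 1)^3. The eigenvalues (with algebraic multiplicities) are λ = -1 with multiplicity 3.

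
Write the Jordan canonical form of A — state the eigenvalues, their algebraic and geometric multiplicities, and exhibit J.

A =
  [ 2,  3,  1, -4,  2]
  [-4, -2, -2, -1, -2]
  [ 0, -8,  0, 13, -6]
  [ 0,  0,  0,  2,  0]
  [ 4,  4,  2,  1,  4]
J_2(0) ⊕ J_2(2) ⊕ J_1(2)

The characteristic polynomial is
  det(x·I − A) = x^5 - 6*x^4 + 12*x^3 - 8*x^2 = x^2*(x - 2)^3

Eigenvalues and multiplicities (the geometric multiplicity of λ is n − rank(A − λI), which equals the number of Jordan blocks for λ):
  λ = 0: algebraic multiplicity = 2, geometric multiplicity = 1
  λ = 2: algebraic multiplicity = 3, geometric multiplicity = 2

Determining the block sizes for each eigenvalue:
  λ = 0: one block (gm = 1), so the single block has size am = 2 → block sizes [2]
  λ = 2: 2 blocks summing to 3 forces exactly one block of size 2 and the rest size 1 → block sizes [2, 1]

Assembling the blocks gives a Jordan form
J =
  [0, 1, 0, 0, 0]
  [0, 0, 0, 0, 0]
  [0, 0, 2, 1, 0]
  [0, 0, 0, 2, 0]
  [0, 0, 0, 0, 2]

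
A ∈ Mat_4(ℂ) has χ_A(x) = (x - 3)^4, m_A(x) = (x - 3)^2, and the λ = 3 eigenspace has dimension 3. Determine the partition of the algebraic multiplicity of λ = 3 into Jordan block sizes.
Block sizes for λ = 3: [2, 1, 1]

Step 1 — from the characteristic polynomial, algebraic multiplicity of λ = 3 is 4. From dim ker(A − (3)·I) = 3, there are exactly 3 Jordan blocks for λ = 3.
Step 2 — from the minimal polynomial, the factor (x − 3)^2 tells us the largest block for λ = 3 has size 2.
Step 3 — with total size 4, 3 blocks, and largest block 2, the block sizes (in nonincreasing order) are [2, 1, 1].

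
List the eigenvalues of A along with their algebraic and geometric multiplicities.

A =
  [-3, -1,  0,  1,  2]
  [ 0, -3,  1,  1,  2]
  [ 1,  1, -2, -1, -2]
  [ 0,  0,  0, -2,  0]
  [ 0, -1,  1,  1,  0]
λ = -2: alg = 5, geom = 3

Step 1 — factor the characteristic polynomial to read off the algebraic multiplicities:
  χ_A(x) = (x + 2)^5

Step 2 — compute geometric multiplicities via the rank-nullity identity g(λ) = n − rank(A − λI):
  rank(A − (-2)·I) = 2, so dim ker(A − (-2)·I) = n − 2 = 3

Summary:
  λ = -2: algebraic multiplicity = 5, geometric multiplicity = 3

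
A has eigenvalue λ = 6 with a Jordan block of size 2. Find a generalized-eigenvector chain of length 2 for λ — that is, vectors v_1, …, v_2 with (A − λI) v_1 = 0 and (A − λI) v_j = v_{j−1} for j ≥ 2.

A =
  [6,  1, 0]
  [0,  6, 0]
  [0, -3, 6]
A Jordan chain for λ = 6 of length 2:
v_1 = (1, 0, -3)ᵀ
v_2 = (0, 1, 0)ᵀ

Let N = A − (6)·I. We want v_2 with N^2 v_2 = 0 but N^1 v_2 ≠ 0; then v_{j-1} := N · v_j for j = 2, …, 2.

Pick v_2 = (0, 1, 0)ᵀ.
Then v_1 = N · v_2 = (1, 0, -3)ᵀ.

Sanity check: (A − (6)·I) v_1 = (0, 0, 0)ᵀ = 0. ✓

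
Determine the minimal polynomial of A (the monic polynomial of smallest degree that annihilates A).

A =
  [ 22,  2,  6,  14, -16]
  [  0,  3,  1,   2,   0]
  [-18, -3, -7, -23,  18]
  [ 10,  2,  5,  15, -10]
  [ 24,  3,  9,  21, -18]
x^5 - 15*x^4 + 81*x^3 - 189*x^2 + 162*x

The characteristic polynomial is χ_A(x) = x*(x - 6)*(x - 3)^3, so the eigenvalues are known. The minimal polynomial is
  m_A(x) = Π_λ (x − λ)^{k_λ}
where k_λ is the size of the *largest* Jordan block for λ (equivalently, the smallest k with (A − λI)^k v = 0 for every generalised eigenvector v of λ).

  λ = 0: largest Jordan block has size 1, contributing (x − 0)
  λ = 3: largest Jordan block has size 3, contributing (x − 3)^3
  λ = 6: largest Jordan block has size 1, contributing (x − 6)

So m_A(x) = x*(x - 6)*(x - 3)^3 = x^5 - 15*x^4 + 81*x^3 - 189*x^2 + 162*x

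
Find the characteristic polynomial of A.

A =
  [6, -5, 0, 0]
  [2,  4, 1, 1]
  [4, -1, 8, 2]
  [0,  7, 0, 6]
x^4 - 24*x^3 + 216*x^2 - 864*x + 1296

Expanding det(x·I − A) (e.g. by cofactor expansion or by noting that A is similar to its Jordan form J, which has the same characteristic polynomial as A) gives
  χ_A(x) = x^4 - 24*x^3 + 216*x^2 - 864*x + 1296
which factors as (x - 6)^4. The eigenvalues (with algebraic multiplicities) are λ = 6 with multiplicity 4.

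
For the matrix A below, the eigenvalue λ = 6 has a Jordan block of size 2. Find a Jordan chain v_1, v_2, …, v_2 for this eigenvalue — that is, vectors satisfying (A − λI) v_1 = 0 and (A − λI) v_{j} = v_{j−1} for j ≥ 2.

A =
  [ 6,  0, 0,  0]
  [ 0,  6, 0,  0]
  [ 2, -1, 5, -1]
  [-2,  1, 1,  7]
A Jordan chain for λ = 6 of length 2:
v_1 = (0, 0, 2, -2)ᵀ
v_2 = (1, 0, 0, 0)ᵀ

Let N = A − (6)·I. We want v_2 with N^2 v_2 = 0 but N^1 v_2 ≠ 0; then v_{j-1} := N · v_j for j = 2, …, 2.

Pick v_2 = (1, 0, 0, 0)ᵀ.
Then v_1 = N · v_2 = (0, 0, 2, -2)ᵀ.

Sanity check: (A − (6)·I) v_1 = (0, 0, 0, 0)ᵀ = 0. ✓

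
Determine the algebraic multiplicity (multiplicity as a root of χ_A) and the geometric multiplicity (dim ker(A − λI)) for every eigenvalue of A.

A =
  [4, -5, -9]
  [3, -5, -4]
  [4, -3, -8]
λ = -3: alg = 3, geom = 1

Step 1 — factor the characteristic polynomial to read off the algebraic multiplicities:
  χ_A(x) = (x + 3)^3

Step 2 — compute geometric multiplicities via the rank-nullity identity g(λ) = n − rank(A − λI):
  rank(A − (-3)·I) = 2, so dim ker(A − (-3)·I) = n − 2 = 1

Summary:
  λ = -3: algebraic multiplicity = 3, geometric multiplicity = 1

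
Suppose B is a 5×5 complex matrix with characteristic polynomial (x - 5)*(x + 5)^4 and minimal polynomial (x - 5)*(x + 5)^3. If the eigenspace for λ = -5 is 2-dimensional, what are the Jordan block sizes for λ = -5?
Block sizes for λ = -5: [3, 1]

Step 1 — from the characteristic polynomial, algebraic multiplicity of λ = -5 is 4. From dim ker(B − (-5)·I) = 2, there are exactly 2 Jordan blocks for λ = -5.
Step 2 — from the minimal polynomial, the factor (x + 5)^3 tells us the largest block for λ = -5 has size 3.
Step 3 — with total size 4, 2 blocks, and largest block 3, the block sizes (in nonincreasing order) are [3, 1].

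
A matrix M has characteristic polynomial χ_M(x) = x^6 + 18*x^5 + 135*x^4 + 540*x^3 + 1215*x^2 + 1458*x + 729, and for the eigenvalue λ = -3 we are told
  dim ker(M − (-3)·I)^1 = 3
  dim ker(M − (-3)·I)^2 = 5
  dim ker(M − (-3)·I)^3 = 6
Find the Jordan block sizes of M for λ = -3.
Block sizes for λ = -3: [3, 2, 1]

From the dimensions of kernels of powers, the number of Jordan blocks of size at least j is d_j − d_{j−1} where d_j = dim ker(N^j) (with d_0 = 0). Computing the differences gives [3, 2, 1].
The number of blocks of size exactly k is (#blocks of size ≥ k) − (#blocks of size ≥ k + 1), so the partition is: 1 block(s) of size 1, 1 block(s) of size 2, 1 block(s) of size 3.
In nonincreasing order the block sizes are [3, 2, 1].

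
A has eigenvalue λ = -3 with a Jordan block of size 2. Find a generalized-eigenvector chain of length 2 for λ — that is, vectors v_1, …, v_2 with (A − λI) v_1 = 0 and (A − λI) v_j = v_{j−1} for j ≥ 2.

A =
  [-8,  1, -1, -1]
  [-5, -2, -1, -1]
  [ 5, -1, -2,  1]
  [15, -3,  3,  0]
A Jordan chain for λ = -3 of length 2:
v_1 = (-5, -5, 5, 15)ᵀ
v_2 = (1, 0, 0, 0)ᵀ

Let N = A − (-3)·I. We want v_2 with N^2 v_2 = 0 but N^1 v_2 ≠ 0; then v_{j-1} := N · v_j for j = 2, …, 2.

Pick v_2 = (1, 0, 0, 0)ᵀ.
Then v_1 = N · v_2 = (-5, -5, 5, 15)ᵀ.

Sanity check: (A − (-3)·I) v_1 = (0, 0, 0, 0)ᵀ = 0. ✓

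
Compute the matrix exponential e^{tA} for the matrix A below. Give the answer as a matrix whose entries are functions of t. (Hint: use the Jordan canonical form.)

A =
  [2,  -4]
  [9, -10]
e^{tA} =
  [6*t*exp(-4*t) + exp(-4*t), -4*t*exp(-4*t)]
  [9*t*exp(-4*t), -6*t*exp(-4*t) + exp(-4*t)]

Strategy: write A = P · J · P⁻¹ where J is a Jordan canonical form, so e^{tA} = P · e^{tJ} · P⁻¹, and e^{tJ} can be computed block-by-block.

A has Jordan form
J =
  [-4,  1]
  [ 0, -4]
(up to reordering of blocks).

Per-block formulas:
  For a 2×2 Jordan block J_2(-4): exp(t · J_2(-4)) = e^(-4t)·(I + t·N), where N is the 2×2 nilpotent shift.

After assembling e^{tJ} and conjugating by P, we get:

e^{tA} =
  [6*t*exp(-4*t) + exp(-4*t), -4*t*exp(-4*t)]
  [9*t*exp(-4*t), -6*t*exp(-4*t) + exp(-4*t)]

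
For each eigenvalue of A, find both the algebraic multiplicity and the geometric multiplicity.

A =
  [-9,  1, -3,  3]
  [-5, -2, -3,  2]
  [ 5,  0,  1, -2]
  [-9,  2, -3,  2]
λ = -2: alg = 4, geom = 2

Step 1 — factor the characteristic polynomial to read off the algebraic multiplicities:
  χ_A(x) = (x + 2)^4

Step 2 — compute geometric multiplicities via the rank-nullity identity g(λ) = n − rank(A − λI):
  rank(A − (-2)·I) = 2, so dim ker(A − (-2)·I) = n − 2 = 2

Summary:
  λ = -2: algebraic multiplicity = 4, geometric multiplicity = 2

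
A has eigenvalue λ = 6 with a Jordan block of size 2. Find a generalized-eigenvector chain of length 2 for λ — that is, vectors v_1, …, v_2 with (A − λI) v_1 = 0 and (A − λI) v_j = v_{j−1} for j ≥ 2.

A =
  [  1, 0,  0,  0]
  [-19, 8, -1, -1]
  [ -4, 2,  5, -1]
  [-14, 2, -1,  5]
A Jordan chain for λ = 6 of length 2:
v_1 = (0, 2, 2, 2)ᵀ
v_2 = (0, 1, 0, 0)ᵀ

Let N = A − (6)·I. We want v_2 with N^2 v_2 = 0 but N^1 v_2 ≠ 0; then v_{j-1} := N · v_j for j = 2, …, 2.

Pick v_2 = (0, 1, 0, 0)ᵀ.
Then v_1 = N · v_2 = (0, 2, 2, 2)ᵀ.

Sanity check: (A − (6)·I) v_1 = (0, 0, 0, 0)ᵀ = 0. ✓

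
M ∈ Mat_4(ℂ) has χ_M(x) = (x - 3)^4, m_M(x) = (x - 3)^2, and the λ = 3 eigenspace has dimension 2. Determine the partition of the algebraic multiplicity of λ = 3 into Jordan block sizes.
Block sizes for λ = 3: [2, 2]

Step 1 — from the characteristic polynomial, algebraic multiplicity of λ = 3 is 4. From dim ker(M − (3)·I) = 2, there are exactly 2 Jordan blocks for λ = 3.
Step 2 — from the minimal polynomial, the factor (x − 3)^2 tells us the largest block for λ = 3 has size 2.
Step 3 — with total size 4, 2 blocks, and largest block 2, the block sizes (in nonincreasing order) are [2, 2].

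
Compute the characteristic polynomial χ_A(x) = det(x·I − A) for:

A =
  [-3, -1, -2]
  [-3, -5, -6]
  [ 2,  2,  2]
x^3 + 6*x^2 + 12*x + 8

Expanding det(x·I − A) (e.g. by cofactor expansion or by noting that A is similar to its Jordan form J, which has the same characteristic polynomial as A) gives
  χ_A(x) = x^3 + 6*x^2 + 12*x + 8
which factors as (x + 2)^3. The eigenvalues (with algebraic multiplicities) are λ = -2 with multiplicity 3.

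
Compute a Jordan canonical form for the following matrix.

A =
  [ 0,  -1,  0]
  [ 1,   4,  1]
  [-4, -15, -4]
J_3(0)

The characteristic polynomial is
  det(x·I − A) = x^3

Eigenvalues and multiplicities (the geometric multiplicity of λ is n − rank(A − λI), which equals the number of Jordan blocks for λ):
  λ = 0: algebraic multiplicity = 3, geometric multiplicity = 1

Determining the block sizes for each eigenvalue:
  λ = 0: one block (gm = 1), so the single block has size am = 3 → block sizes [3]

Assembling the blocks gives a Jordan form
J =
  [0, 1, 0]
  [0, 0, 1]
  [0, 0, 0]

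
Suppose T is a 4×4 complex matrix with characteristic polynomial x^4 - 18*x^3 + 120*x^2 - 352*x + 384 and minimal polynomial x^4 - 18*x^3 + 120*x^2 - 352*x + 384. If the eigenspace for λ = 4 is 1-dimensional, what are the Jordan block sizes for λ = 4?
Block sizes for λ = 4: [3]

Step 1 — from the characteristic polynomial, algebraic multiplicity of λ = 4 is 3. From dim ker(T − (4)·I) = 1, there are exactly 1 Jordan blocks for λ = 4.
Step 2 — from the minimal polynomial, the factor (x − 4)^3 tells us the largest block for λ = 4 has size 3.
Step 3 — with total size 3, 1 blocks, and largest block 3, the block sizes (in nonincreasing order) are [3].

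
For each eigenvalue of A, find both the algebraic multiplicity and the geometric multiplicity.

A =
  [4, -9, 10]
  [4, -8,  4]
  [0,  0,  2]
λ = -2: alg = 2, geom = 1; λ = 2: alg = 1, geom = 1

Step 1 — factor the characteristic polynomial to read off the algebraic multiplicities:
  χ_A(x) = (x - 2)*(x + 2)^2

Step 2 — compute geometric multiplicities via the rank-nullity identity g(λ) = n − rank(A − λI):
  rank(A − (-2)·I) = 2, so dim ker(A − (-2)·I) = n − 2 = 1
  rank(A − (2)·I) = 2, so dim ker(A − (2)·I) = n − 2 = 1

Summary:
  λ = -2: algebraic multiplicity = 2, geometric multiplicity = 1
  λ = 2: algebraic multiplicity = 1, geometric multiplicity = 1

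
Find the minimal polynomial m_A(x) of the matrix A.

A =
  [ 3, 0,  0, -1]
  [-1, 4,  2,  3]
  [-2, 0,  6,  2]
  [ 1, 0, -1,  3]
x^3 - 12*x^2 + 48*x - 64

The characteristic polynomial is χ_A(x) = (x - 4)^4, so the eigenvalues are known. The minimal polynomial is
  m_A(x) = Π_λ (x − λ)^{k_λ}
where k_λ is the size of the *largest* Jordan block for λ (equivalently, the smallest k with (A − λI)^k v = 0 for every generalised eigenvector v of λ).

  λ = 4: largest Jordan block has size 3, contributing (x − 4)^3

So m_A(x) = (x - 4)^3 = x^3 - 12*x^2 + 48*x - 64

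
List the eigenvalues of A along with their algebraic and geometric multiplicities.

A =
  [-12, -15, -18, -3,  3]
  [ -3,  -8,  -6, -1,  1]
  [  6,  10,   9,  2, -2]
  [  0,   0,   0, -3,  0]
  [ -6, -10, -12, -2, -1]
λ = -3: alg = 5, geom = 4

Step 1 — factor the characteristic polynomial to read off the algebraic multiplicities:
  χ_A(x) = (x + 3)^5

Step 2 — compute geometric multiplicities via the rank-nullity identity g(λ) = n − rank(A − λI):
  rank(A − (-3)·I) = 1, so dim ker(A − (-3)·I) = n − 1 = 4

Summary:
  λ = -3: algebraic multiplicity = 5, geometric multiplicity = 4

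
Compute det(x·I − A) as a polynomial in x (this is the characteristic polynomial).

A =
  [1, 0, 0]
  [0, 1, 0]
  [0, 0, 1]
x^3 - 3*x^2 + 3*x - 1

Expanding det(x·I − A) (e.g. by cofactor expansion or by noting that A is similar to its Jordan form J, which has the same characteristic polynomial as A) gives
  χ_A(x) = x^3 - 3*x^2 + 3*x - 1
which factors as (x - 1)^3. The eigenvalues (with algebraic multiplicities) are λ = 1 with multiplicity 3.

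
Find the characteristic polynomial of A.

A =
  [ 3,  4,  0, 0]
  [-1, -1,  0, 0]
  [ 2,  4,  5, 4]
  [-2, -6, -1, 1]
x^4 - 8*x^3 + 22*x^2 - 24*x + 9

Expanding det(x·I − A) (e.g. by cofactor expansion or by noting that A is similar to its Jordan form J, which has the same characteristic polynomial as A) gives
  χ_A(x) = x^4 - 8*x^3 + 22*x^2 - 24*x + 9
which factors as (x - 3)^2*(x - 1)^2. The eigenvalues (with algebraic multiplicities) are λ = 1 with multiplicity 2, λ = 3 with multiplicity 2.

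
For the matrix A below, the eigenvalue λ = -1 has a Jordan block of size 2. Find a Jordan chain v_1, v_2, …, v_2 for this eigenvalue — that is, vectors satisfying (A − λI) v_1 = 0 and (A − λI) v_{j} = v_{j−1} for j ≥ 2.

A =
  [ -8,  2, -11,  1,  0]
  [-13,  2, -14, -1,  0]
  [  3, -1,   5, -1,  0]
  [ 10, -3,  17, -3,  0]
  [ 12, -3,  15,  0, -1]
A Jordan chain for λ = -1 of length 2:
v_1 = (-7, -13, 3, 10, 12)ᵀ
v_2 = (1, 0, 0, 0, 0)ᵀ

Let N = A − (-1)·I. We want v_2 with N^2 v_2 = 0 but N^1 v_2 ≠ 0; then v_{j-1} := N · v_j for j = 2, …, 2.

Pick v_2 = (1, 0, 0, 0, 0)ᵀ.
Then v_1 = N · v_2 = (-7, -13, 3, 10, 12)ᵀ.

Sanity check: (A − (-1)·I) v_1 = (0, 0, 0, 0, 0)ᵀ = 0. ✓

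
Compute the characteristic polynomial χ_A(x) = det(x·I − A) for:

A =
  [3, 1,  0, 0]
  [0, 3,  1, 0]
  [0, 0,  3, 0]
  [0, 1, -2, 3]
x^4 - 12*x^3 + 54*x^2 - 108*x + 81

Expanding det(x·I − A) (e.g. by cofactor expansion or by noting that A is similar to its Jordan form J, which has the same characteristic polynomial as A) gives
  χ_A(x) = x^4 - 12*x^3 + 54*x^2 - 108*x + 81
which factors as (x - 3)^4. The eigenvalues (with algebraic multiplicities) are λ = 3 with multiplicity 4.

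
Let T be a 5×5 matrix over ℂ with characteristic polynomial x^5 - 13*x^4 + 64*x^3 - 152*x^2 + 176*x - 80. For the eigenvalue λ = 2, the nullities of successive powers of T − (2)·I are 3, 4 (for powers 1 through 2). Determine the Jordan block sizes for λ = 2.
Block sizes for λ = 2: [2, 1, 1]

From the dimensions of kernels of powers, the number of Jordan blocks of size at least j is d_j − d_{j−1} where d_j = dim ker(N^j) (with d_0 = 0). Computing the differences gives [3, 1].
The number of blocks of size exactly k is (#blocks of size ≥ k) − (#blocks of size ≥ k + 1), so the partition is: 2 block(s) of size 1, 1 block(s) of size 2.
In nonincreasing order the block sizes are [2, 1, 1].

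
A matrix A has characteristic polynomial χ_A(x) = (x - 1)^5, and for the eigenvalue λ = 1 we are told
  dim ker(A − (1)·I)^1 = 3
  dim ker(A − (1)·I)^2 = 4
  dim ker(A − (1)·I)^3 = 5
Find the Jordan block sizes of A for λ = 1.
Block sizes for λ = 1: [3, 1, 1]

From the dimensions of kernels of powers, the number of Jordan blocks of size at least j is d_j − d_{j−1} where d_j = dim ker(N^j) (with d_0 = 0). Computing the differences gives [3, 1, 1].
The number of blocks of size exactly k is (#blocks of size ≥ k) − (#blocks of size ≥ k + 1), so the partition is: 2 block(s) of size 1, 1 block(s) of size 3.
In nonincreasing order the block sizes are [3, 1, 1].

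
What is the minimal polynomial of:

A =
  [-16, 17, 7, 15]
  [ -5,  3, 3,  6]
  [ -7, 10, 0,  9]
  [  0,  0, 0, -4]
x^3 + 13*x^2 + 56*x + 80

The characteristic polynomial is χ_A(x) = (x + 4)^3*(x + 5), so the eigenvalues are known. The minimal polynomial is
  m_A(x) = Π_λ (x − λ)^{k_λ}
where k_λ is the size of the *largest* Jordan block for λ (equivalently, the smallest k with (A − λI)^k v = 0 for every generalised eigenvector v of λ).

  λ = -5: largest Jordan block has size 1, contributing (x + 5)
  λ = -4: largest Jordan block has size 2, contributing (x + 4)^2

So m_A(x) = (x + 4)^2*(x + 5) = x^3 + 13*x^2 + 56*x + 80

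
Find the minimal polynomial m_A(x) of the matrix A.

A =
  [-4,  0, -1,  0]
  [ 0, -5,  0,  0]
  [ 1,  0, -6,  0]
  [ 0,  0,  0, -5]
x^2 + 10*x + 25

The characteristic polynomial is χ_A(x) = (x + 5)^4, so the eigenvalues are known. The minimal polynomial is
  m_A(x) = Π_λ (x − λ)^{k_λ}
where k_λ is the size of the *largest* Jordan block for λ (equivalently, the smallest k with (A − λI)^k v = 0 for every generalised eigenvector v of λ).

  λ = -5: largest Jordan block has size 2, contributing (x + 5)^2

So m_A(x) = (x + 5)^2 = x^2 + 10*x + 25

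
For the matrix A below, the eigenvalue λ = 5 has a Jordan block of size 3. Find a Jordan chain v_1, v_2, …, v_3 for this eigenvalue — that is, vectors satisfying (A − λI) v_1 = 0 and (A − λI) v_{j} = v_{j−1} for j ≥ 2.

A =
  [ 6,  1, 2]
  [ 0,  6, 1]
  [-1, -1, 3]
A Jordan chain for λ = 5 of length 3:
v_1 = (-1, -1, 1)ᵀ
v_2 = (1, 0, -1)ᵀ
v_3 = (1, 0, 0)ᵀ

Let N = A − (5)·I. We want v_3 with N^3 v_3 = 0 but N^2 v_3 ≠ 0; then v_{j-1} := N · v_j for j = 3, …, 2.

Pick v_3 = (1, 0, 0)ᵀ.
Then v_2 = N · v_3 = (1, 0, -1)ᵀ.
Then v_1 = N · v_2 = (-1, -1, 1)ᵀ.

Sanity check: (A − (5)·I) v_1 = (0, 0, 0)ᵀ = 0. ✓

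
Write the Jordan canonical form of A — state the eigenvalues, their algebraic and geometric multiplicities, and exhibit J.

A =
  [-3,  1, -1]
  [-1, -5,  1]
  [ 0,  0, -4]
J_2(-4) ⊕ J_1(-4)

The characteristic polynomial is
  det(x·I − A) = x^3 + 12*x^2 + 48*x + 64 = (x + 4)^3

Eigenvalues and multiplicities (the geometric multiplicity of λ is n − rank(A − λI), which equals the number of Jordan blocks for λ):
  λ = -4: algebraic multiplicity = 3, geometric multiplicity = 2

Determining the block sizes for each eigenvalue:
  λ = -4: 2 blocks summing to 3 forces exactly one block of size 2 and the rest size 1 → block sizes [2, 1]

Assembling the blocks gives a Jordan form
J =
  [-4,  1,  0]
  [ 0, -4,  0]
  [ 0,  0, -4]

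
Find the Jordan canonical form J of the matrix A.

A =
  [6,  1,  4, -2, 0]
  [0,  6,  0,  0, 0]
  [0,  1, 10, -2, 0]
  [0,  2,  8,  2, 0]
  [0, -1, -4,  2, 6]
J_2(6) ⊕ J_1(6) ⊕ J_1(6) ⊕ J_1(6)

The characteristic polynomial is
  det(x·I − A) = x^5 - 30*x^4 + 360*x^3 - 2160*x^2 + 6480*x - 7776 = (x - 6)^5

Eigenvalues and multiplicities (the geometric multiplicity of λ is n − rank(A − λI), which equals the number of Jordan blocks for λ):
  λ = 6: algebraic multiplicity = 5, geometric multiplicity = 4

Determining the block sizes for each eigenvalue:
  λ = 6: 4 blocks summing to 5 forces exactly one block of size 2 and the rest size 1 → block sizes [2, 1, 1, 1]

Assembling the blocks gives a Jordan form
J =
  [6, 1, 0, 0, 0]
  [0, 6, 0, 0, 0]
  [0, 0, 6, 0, 0]
  [0, 0, 0, 6, 0]
  [0, 0, 0, 0, 6]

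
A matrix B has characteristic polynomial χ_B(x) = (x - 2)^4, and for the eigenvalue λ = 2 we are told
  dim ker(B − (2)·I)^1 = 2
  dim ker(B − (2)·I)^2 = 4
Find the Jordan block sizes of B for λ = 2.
Block sizes for λ = 2: [2, 2]

From the dimensions of kernels of powers, the number of Jordan blocks of size at least j is d_j − d_{j−1} where d_j = dim ker(N^j) (with d_0 = 0). Computing the differences gives [2, 2].
The number of blocks of size exactly k is (#blocks of size ≥ k) − (#blocks of size ≥ k + 1), so the partition is: 2 block(s) of size 2.
In nonincreasing order the block sizes are [2, 2].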